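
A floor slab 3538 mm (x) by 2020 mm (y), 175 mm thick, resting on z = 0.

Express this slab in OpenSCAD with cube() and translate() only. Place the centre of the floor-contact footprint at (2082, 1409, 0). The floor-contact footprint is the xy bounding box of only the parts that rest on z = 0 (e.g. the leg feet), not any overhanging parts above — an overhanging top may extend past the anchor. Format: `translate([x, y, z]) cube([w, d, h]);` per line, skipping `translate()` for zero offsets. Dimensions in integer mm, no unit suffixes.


translate([313, 399, 0]) cube([3538, 2020, 175]);


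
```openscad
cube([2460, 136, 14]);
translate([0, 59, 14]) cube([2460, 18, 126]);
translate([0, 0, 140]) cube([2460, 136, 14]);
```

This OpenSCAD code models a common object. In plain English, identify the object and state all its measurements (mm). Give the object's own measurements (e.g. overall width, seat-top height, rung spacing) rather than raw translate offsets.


An I-beam lying along x, 2460 mm long. Overall section height 154 mm. Two flanges 136 mm wide (y) and 14 mm thick, one on the floor and one at the top; a web 18 mm thick runs between them, centred on the flange width.


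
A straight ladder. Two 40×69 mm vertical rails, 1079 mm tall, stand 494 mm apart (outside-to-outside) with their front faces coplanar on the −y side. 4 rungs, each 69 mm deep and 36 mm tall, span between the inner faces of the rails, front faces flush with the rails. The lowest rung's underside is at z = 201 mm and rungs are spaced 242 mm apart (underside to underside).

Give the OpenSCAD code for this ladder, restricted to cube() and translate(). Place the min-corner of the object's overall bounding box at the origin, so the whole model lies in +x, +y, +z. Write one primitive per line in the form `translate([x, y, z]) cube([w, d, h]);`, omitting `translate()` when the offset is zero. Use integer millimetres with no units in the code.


cube([40, 69, 1079]);
translate([454, 0, 0]) cube([40, 69, 1079]);
translate([40, 0, 201]) cube([414, 69, 36]);
translate([40, 0, 443]) cube([414, 69, 36]);
translate([40, 0, 685]) cube([414, 69, 36]);
translate([40, 0, 927]) cube([414, 69, 36]);


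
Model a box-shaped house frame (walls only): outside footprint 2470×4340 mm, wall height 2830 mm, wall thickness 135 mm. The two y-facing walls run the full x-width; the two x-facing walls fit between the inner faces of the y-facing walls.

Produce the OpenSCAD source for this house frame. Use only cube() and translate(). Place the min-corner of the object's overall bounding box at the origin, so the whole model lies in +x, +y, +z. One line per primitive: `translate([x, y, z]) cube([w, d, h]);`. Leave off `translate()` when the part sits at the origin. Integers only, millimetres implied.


cube([2470, 135, 2830]);
translate([0, 4205, 0]) cube([2470, 135, 2830]);
translate([0, 135, 0]) cube([135, 4070, 2830]);
translate([2335, 135, 0]) cube([135, 4070, 2830]);


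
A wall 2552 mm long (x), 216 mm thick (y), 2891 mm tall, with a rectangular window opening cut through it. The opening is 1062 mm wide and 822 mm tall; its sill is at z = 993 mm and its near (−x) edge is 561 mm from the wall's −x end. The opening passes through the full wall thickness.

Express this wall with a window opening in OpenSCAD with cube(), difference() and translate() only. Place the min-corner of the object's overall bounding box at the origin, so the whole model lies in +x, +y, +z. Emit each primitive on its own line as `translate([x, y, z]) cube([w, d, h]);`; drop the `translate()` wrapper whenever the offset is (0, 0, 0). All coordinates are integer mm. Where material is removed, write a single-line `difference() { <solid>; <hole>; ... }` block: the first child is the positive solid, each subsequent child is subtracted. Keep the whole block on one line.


difference() { cube([2552, 216, 2891]); translate([561, 0, 993]) cube([1062, 216, 822]); }


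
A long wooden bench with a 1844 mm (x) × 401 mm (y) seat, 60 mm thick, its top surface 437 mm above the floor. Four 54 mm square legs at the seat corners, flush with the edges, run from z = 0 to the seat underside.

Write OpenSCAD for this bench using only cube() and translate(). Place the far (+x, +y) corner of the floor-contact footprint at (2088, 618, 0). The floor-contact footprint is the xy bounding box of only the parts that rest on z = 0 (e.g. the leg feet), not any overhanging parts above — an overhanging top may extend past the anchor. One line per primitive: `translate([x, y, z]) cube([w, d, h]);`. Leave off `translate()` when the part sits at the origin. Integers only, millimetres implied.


translate([244, 217, 377]) cube([1844, 401, 60]);
translate([244, 217, 0]) cube([54, 54, 377]);
translate([244, 564, 0]) cube([54, 54, 377]);
translate([2034, 217, 0]) cube([54, 54, 377]);
translate([2034, 564, 0]) cube([54, 54, 377]);


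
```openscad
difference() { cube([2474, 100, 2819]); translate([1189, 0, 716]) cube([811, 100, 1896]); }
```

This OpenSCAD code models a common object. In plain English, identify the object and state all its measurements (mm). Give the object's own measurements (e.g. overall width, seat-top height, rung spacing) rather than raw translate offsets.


A wall 2474 mm long (x), 100 mm thick (y), 2819 mm tall, with a rectangular window opening cut through it. The opening is 811 mm wide and 1896 mm tall; its sill is at z = 716 mm and its near (−x) edge is 1189 mm from the wall's −x end. The opening passes through the full wall thickness.


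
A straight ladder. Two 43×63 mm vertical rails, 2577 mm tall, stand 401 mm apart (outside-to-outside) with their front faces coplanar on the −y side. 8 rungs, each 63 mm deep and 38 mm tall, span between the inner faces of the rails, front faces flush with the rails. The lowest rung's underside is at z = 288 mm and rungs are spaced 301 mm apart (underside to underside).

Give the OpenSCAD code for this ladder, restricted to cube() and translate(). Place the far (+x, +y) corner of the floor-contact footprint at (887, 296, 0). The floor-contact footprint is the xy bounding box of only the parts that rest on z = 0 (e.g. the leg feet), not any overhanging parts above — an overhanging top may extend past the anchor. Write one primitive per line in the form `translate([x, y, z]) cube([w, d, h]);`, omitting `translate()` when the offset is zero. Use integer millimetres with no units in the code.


translate([486, 233, 0]) cube([43, 63, 2577]);
translate([844, 233, 0]) cube([43, 63, 2577]);
translate([529, 233, 288]) cube([315, 63, 38]);
translate([529, 233, 589]) cube([315, 63, 38]);
translate([529, 233, 890]) cube([315, 63, 38]);
translate([529, 233, 1191]) cube([315, 63, 38]);
translate([529, 233, 1492]) cube([315, 63, 38]);
translate([529, 233, 1793]) cube([315, 63, 38]);
translate([529, 233, 2094]) cube([315, 63, 38]);
translate([529, 233, 2395]) cube([315, 63, 38]);


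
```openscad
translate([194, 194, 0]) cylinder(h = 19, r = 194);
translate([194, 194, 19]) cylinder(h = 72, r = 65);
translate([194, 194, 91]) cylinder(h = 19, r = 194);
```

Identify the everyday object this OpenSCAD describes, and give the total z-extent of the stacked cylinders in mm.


A spool. The overall height is 110 mm.

Three coaxial cylinders, large–small–large — a spool. Two 19 mm flanges and a 72 mm core give 19 + 72 + 19 = 110 mm.


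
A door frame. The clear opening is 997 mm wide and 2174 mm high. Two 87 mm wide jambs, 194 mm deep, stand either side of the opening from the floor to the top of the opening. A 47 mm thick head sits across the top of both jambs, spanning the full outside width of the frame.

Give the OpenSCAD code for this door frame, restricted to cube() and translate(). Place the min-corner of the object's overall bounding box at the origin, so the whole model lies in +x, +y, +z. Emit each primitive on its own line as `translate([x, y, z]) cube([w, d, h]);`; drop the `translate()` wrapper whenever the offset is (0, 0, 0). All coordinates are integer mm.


cube([87, 194, 2174]);
translate([1084, 0, 0]) cube([87, 194, 2174]);
translate([0, 0, 2174]) cube([1171, 194, 47]);


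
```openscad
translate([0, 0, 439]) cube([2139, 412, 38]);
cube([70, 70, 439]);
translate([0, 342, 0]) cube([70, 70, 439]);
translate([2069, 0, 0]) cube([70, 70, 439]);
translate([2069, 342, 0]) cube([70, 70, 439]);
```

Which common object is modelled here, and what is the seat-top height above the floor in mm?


A bench. The seat-top height is 477 mm.

A long slab on four corner posts — a bench. The slab sits at z = 439 with thickness 38, so the top is 439 + 38 = 477 mm.


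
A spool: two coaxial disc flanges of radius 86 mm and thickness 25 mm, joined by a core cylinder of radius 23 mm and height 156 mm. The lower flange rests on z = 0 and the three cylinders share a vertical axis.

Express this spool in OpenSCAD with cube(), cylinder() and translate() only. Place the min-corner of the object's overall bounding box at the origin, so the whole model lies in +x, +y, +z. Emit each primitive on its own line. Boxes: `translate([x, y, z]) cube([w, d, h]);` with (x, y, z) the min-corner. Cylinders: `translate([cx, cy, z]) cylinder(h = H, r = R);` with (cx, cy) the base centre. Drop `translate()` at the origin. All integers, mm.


translate([86, 86, 0]) cylinder(h = 25, r = 86);
translate([86, 86, 25]) cylinder(h = 156, r = 23);
translate([86, 86, 181]) cylinder(h = 25, r = 86);


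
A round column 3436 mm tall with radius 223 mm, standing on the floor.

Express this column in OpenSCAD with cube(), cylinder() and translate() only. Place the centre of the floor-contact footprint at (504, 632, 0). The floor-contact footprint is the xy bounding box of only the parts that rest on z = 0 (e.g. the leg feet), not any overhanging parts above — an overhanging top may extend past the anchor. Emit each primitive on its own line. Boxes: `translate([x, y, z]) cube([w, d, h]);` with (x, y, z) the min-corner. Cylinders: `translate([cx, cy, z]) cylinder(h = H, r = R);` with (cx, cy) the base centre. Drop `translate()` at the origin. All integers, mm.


translate([504, 632, 0]) cylinder(h = 3436, r = 223);


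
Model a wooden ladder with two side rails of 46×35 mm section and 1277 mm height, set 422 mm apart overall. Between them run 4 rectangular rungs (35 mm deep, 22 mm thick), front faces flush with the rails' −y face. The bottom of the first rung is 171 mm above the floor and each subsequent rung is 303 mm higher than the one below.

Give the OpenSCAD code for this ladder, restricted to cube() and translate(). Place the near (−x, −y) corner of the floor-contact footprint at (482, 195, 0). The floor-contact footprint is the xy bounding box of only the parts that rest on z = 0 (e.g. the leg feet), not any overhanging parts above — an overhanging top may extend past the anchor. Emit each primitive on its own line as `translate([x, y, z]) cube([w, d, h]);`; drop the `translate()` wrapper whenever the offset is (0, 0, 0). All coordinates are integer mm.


// rung span = 422 - 2*46 = 330
// rung[k] z = 171 + k*303
translate([482, 195, 0]) cube([46, 35, 1277]);
translate([858, 195, 0]) cube([46, 35, 1277]);
translate([528, 195, 171]) cube([330, 35, 22]);
translate([528, 195, 474]) cube([330, 35, 22]);
translate([528, 195, 777]) cube([330, 35, 22]);
translate([528, 195, 1080]) cube([330, 35, 22]);


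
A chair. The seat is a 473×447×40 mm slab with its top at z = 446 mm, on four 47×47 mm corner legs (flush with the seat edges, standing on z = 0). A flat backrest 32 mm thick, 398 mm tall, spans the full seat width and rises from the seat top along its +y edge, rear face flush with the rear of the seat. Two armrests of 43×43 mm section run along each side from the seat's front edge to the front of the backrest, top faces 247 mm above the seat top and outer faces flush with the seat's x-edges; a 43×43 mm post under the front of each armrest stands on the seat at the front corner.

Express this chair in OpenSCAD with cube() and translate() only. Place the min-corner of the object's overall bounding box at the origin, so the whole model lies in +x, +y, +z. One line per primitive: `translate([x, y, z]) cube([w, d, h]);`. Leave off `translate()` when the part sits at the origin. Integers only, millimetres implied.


translate([0, 0, 406]) cube([473, 447, 40]);
cube([47, 47, 406]);
translate([426, 0, 0]) cube([47, 47, 406]);
translate([0, 400, 0]) cube([47, 47, 406]);
translate([426, 400, 0]) cube([47, 47, 406]);
translate([0, 415, 446]) cube([473, 32, 398]);
translate([0, 0, 650]) cube([43, 415, 43]);
translate([430, 0, 650]) cube([43, 415, 43]);
translate([0, 0, 446]) cube([43, 43, 204]);
translate([430, 0, 446]) cube([43, 43, 204]);


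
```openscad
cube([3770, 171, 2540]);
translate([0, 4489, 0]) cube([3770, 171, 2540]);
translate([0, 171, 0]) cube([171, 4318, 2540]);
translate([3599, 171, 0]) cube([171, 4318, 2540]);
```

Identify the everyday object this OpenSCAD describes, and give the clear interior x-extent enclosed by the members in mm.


A house (or room) frame. The interior width is 3428 mm.

Four 2540 mm walls enclosing a rectangle with no floor or roof — a room or house frame. Outside width is 3770 mm and wall thickness is 171 mm, so the interior width is 3770 − 2 × 171 = 3428 mm.


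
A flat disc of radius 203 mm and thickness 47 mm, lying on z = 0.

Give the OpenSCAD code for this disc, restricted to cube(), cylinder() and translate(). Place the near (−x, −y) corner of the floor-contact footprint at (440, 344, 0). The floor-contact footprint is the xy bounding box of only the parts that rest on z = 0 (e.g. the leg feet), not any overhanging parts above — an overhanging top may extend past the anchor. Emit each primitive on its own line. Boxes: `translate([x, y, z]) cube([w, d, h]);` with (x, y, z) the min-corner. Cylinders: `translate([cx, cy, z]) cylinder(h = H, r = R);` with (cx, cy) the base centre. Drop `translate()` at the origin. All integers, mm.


translate([643, 547, 0]) cylinder(h = 47, r = 203);


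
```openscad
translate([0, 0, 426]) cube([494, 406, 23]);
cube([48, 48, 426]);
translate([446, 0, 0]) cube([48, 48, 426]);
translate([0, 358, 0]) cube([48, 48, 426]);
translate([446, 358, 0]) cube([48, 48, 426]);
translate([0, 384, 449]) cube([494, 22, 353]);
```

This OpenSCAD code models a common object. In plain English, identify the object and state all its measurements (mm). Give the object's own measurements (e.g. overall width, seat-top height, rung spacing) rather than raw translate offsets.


A chair. The seat is a 494×406×23 mm slab with its top at z = 449 mm, on four 48×48 mm corner legs (flush with the seat edges, standing on z = 0). A flat backrest 22 mm thick, 353 mm tall, spans the full seat width and rises from the seat top along its +y edge, rear face flush with the rear of the seat.


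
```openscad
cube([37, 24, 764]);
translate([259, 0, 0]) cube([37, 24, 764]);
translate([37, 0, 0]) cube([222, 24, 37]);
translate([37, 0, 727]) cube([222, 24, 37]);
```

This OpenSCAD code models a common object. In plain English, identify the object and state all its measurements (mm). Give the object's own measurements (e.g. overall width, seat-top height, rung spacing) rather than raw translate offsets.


A rectangular picture frame lying in the x–z plane (depth along y). The opening is 222 mm wide (x) by 690 mm tall (z), surrounded by a border 37 mm wide on all four sides. The frame is 24 mm deep and is made of two full-height vertical stiles with two horizontal rails fitted between them.


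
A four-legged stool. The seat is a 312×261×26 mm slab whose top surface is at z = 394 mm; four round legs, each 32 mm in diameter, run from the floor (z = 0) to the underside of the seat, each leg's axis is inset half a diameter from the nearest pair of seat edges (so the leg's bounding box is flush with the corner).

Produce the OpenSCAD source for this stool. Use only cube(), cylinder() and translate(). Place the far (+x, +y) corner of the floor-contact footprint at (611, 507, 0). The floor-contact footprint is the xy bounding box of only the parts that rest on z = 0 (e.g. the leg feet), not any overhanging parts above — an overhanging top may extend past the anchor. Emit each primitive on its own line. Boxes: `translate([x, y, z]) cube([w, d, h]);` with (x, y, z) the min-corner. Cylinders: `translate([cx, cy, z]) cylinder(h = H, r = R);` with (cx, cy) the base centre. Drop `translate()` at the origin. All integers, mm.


translate([299, 246, 368]) cube([312, 261, 26]);
translate([315, 262, 0]) cylinder(h = 368, r = 16);
translate([595, 262, 0]) cylinder(h = 368, r = 16);
translate([315, 491, 0]) cylinder(h = 368, r = 16);
translate([595, 491, 0]) cylinder(h = 368, r = 16);


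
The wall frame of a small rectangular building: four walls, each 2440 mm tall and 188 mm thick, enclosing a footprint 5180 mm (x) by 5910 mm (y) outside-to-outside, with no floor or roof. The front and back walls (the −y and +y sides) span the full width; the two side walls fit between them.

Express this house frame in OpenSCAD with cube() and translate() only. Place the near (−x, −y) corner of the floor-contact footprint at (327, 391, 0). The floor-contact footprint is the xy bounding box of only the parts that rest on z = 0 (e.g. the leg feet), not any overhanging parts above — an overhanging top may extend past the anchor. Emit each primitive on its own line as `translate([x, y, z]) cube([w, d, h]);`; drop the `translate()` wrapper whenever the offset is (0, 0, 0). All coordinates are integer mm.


translate([327, 391, 0]) cube([5180, 188, 2440]);
translate([327, 6113, 0]) cube([5180, 188, 2440]);
translate([327, 579, 0]) cube([188, 5534, 2440]);
translate([5319, 579, 0]) cube([188, 5534, 2440]);


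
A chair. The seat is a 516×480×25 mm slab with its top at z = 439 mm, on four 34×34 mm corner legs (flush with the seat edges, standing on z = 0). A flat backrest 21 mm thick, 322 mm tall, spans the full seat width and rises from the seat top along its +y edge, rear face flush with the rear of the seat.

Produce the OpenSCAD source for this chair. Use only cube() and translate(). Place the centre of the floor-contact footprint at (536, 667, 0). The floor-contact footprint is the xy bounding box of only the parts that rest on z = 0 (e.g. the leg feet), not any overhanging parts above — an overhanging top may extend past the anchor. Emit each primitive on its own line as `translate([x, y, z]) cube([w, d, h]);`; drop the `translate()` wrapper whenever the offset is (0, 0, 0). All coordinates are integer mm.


// leg_h = 439 - 25 = 414
translate([278, 427, 414]) cube([516, 480, 25]);
translate([278, 427, 0]) cube([34, 34, 414]);
translate([760, 427, 0]) cube([34, 34, 414]);
translate([278, 873, 0]) cube([34, 34, 414]);
translate([760, 873, 0]) cube([34, 34, 414]);
translate([278, 886, 439]) cube([516, 21, 322]);


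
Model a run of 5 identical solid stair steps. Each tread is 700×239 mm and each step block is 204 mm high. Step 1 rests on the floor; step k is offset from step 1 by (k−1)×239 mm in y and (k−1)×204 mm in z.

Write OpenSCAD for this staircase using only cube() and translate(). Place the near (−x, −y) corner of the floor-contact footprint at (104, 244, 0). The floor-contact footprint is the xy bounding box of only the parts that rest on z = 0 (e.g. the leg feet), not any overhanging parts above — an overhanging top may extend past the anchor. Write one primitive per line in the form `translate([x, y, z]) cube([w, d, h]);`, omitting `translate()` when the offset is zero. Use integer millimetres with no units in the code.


translate([104, 244, 0]) cube([700, 239, 204]);
translate([104, 483, 204]) cube([700, 239, 204]);
translate([104, 722, 408]) cube([700, 239, 204]);
translate([104, 961, 612]) cube([700, 239, 204]);
translate([104, 1200, 816]) cube([700, 239, 204]);


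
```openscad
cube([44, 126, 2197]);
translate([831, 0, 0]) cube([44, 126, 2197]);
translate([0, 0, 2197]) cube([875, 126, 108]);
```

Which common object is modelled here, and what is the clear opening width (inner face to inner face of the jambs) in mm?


A door frame. The clear opening width is 787 mm.

Two 2197 mm tall posts with a header on top — a door frame. The left jamb is 44 mm wide at x = 0; the right jamb starts at x = 831. The clear opening is 831 − 44 = 787 mm.


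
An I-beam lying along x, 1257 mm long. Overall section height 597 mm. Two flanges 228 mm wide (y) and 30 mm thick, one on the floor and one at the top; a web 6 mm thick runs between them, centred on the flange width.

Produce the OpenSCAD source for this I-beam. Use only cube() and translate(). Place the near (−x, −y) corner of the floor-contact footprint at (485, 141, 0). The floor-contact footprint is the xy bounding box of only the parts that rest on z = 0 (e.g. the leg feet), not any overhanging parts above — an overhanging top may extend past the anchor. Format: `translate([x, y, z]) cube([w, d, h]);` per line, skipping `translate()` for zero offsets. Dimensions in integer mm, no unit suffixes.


translate([485, 141, 0]) cube([1257, 228, 30]);
translate([485, 252, 30]) cube([1257, 6, 537]);
translate([485, 141, 567]) cube([1257, 228, 30]);


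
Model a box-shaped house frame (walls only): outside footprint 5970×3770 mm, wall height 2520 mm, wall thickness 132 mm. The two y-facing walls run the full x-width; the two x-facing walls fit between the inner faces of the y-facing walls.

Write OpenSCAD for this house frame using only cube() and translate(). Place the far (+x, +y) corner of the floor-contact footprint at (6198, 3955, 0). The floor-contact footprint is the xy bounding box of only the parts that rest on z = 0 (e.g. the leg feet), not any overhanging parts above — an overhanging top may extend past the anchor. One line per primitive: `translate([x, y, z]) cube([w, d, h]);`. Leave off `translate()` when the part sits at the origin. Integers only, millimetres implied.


translate([228, 185, 0]) cube([5970, 132, 2520]);
translate([228, 3823, 0]) cube([5970, 132, 2520]);
translate([228, 317, 0]) cube([132, 3506, 2520]);
translate([6066, 317, 0]) cube([132, 3506, 2520]);


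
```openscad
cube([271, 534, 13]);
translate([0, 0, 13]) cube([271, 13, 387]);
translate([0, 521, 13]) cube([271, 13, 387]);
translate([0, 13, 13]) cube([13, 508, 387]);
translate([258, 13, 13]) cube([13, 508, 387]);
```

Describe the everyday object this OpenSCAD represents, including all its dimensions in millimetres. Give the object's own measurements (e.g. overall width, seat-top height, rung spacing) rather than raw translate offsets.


An open-topped rectangular box: outside dimensions 271×534×400 mm, with a uniform wall and base thickness of 13 mm. The base is a full 271×534 slab on the floor; four walls sit on top of the base. The front and back walls (the −y and +y sides) span the full width; the two side walls fit between them.


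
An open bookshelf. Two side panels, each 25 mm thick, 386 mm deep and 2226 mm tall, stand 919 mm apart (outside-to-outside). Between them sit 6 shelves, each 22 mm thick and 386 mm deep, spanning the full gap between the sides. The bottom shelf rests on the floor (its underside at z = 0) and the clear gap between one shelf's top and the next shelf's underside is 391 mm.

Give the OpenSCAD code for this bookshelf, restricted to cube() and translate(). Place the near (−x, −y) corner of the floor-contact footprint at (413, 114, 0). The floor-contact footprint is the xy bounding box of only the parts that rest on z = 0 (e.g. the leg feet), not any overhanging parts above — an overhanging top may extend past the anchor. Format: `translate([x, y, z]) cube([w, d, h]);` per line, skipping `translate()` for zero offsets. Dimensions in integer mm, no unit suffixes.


translate([413, 114, 0]) cube([25, 386, 2226]);
translate([1307, 114, 0]) cube([25, 386, 2226]);
translate([438, 114, 0]) cube([869, 386, 22]);
translate([438, 114, 413]) cube([869, 386, 22]);
translate([438, 114, 826]) cube([869, 386, 22]);
translate([438, 114, 1239]) cube([869, 386, 22]);
translate([438, 114, 1652]) cube([869, 386, 22]);
translate([438, 114, 2065]) cube([869, 386, 22]);


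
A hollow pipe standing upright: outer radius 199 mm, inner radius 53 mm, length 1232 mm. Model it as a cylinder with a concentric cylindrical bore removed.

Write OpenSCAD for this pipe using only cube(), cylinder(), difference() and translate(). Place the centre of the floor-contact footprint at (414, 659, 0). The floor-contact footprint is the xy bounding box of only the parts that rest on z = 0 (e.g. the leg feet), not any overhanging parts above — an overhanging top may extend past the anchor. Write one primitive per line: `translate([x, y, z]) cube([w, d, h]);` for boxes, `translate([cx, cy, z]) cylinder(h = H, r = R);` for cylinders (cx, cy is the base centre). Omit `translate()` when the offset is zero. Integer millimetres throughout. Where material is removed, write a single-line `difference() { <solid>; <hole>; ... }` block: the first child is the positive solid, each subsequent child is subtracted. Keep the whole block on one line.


difference() { translate([414, 659, 0]) cylinder(h = 1232, r = 199); translate([414, 659, 0]) cylinder(h = 1232, r = 53); }


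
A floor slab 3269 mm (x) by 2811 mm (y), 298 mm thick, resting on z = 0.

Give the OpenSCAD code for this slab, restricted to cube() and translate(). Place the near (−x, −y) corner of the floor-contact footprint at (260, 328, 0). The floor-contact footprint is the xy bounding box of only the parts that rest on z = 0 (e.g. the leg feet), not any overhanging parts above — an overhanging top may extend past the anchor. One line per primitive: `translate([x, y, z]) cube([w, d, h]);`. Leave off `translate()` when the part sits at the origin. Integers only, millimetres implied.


translate([260, 328, 0]) cube([3269, 2811, 298]);


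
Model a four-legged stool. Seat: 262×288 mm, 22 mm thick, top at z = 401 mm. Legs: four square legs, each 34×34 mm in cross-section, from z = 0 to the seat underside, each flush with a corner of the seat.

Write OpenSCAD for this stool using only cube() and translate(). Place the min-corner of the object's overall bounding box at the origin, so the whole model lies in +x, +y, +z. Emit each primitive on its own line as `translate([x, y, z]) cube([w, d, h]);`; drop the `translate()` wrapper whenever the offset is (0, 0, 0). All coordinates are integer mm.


translate([0, 0, 379]) cube([262, 288, 22]);
cube([34, 34, 379]);
translate([228, 0, 0]) cube([34, 34, 379]);
translate([0, 254, 0]) cube([34, 34, 379]);
translate([228, 254, 0]) cube([34, 34, 379]);


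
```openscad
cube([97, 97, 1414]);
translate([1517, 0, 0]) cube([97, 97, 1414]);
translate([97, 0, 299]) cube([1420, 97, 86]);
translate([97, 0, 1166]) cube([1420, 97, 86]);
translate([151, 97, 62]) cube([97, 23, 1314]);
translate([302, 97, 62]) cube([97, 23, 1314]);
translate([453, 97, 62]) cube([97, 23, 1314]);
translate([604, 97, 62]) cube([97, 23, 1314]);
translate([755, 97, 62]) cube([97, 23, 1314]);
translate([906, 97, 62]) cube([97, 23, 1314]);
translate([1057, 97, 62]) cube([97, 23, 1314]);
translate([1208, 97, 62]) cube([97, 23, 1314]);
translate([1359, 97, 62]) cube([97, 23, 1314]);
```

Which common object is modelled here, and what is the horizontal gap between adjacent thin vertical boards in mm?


A fence section. The picket gap is 54 mm.

Two posts, two rails, 9 pickets — a fence section. Span 1420 mm holds 9 pickets of 97 mm with 10 equal gaps: ⌊(1420 − 9·97) / 10⌋ = 54 mm.


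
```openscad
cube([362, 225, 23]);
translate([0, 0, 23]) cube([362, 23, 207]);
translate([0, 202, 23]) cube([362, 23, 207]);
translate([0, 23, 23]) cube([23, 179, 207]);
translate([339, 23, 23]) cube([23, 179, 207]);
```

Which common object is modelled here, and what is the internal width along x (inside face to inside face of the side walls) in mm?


An open box. The internal width is 316 mm.

A 362×225 base slab with four walls standing on it — an open box. The base is 362 mm wide and the walls are 23 mm thick, so the internal width is 362 − 2 × 23 = 316 mm.


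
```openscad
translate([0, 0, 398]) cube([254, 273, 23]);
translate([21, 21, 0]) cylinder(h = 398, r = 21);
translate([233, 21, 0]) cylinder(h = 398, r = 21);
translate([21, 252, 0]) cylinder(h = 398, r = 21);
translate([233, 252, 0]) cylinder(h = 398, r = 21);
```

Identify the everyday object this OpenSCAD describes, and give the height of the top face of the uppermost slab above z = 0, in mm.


A stool. The seat height is 421 mm.

A 254×273×23 slab at z = 398 on four corner cylinders — a stool. The seat top is 398 + 23 = 421 mm.


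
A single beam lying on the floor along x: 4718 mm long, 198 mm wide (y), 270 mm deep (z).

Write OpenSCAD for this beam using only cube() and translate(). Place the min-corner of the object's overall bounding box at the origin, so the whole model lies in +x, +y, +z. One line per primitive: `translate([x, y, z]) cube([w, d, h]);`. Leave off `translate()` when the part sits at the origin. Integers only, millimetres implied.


cube([4718, 198, 270]);


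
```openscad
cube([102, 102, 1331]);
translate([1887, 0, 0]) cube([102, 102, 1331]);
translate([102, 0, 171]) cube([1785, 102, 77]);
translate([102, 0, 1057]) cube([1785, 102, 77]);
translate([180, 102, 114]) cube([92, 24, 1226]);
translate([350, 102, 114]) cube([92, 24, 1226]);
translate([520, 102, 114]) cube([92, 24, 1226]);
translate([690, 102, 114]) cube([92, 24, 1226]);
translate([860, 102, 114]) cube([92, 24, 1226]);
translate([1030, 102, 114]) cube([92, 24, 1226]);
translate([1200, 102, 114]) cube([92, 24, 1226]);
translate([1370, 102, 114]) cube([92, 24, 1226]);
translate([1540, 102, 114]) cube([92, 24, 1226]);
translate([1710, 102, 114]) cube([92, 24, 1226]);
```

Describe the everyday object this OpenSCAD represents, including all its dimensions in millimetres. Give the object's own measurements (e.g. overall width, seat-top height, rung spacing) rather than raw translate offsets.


A fence section. Two 102×102 mm posts, 1331 mm tall, stand on the floor with a clear span of 1785 mm between their inner faces. Two horizontal rails of 102×77 mm section span the gap between the posts with their undersides at z = 171 mm and z = 1057 mm, flush with the posts' −y face. 10 pickets, each 92 mm wide, 24 mm thick and 1226 mm tall, are fixed to the +y face of the rails with their bottoms at z = 114 mm, spaced across the span with a 78 mm gap after the −x post and between neighbouring pickets, with 85 mm left before the +x post.


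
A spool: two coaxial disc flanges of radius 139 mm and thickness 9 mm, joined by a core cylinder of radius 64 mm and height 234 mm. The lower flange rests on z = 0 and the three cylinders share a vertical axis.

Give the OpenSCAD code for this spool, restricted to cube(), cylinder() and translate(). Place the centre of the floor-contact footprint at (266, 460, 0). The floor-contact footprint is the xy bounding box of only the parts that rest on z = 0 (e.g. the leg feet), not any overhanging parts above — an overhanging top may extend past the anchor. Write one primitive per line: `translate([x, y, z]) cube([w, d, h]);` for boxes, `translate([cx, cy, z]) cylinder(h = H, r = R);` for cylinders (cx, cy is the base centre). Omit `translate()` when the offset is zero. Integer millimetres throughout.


translate([266, 460, 0]) cylinder(h = 9, r = 139);
translate([266, 460, 9]) cylinder(h = 234, r = 64);
translate([266, 460, 243]) cylinder(h = 9, r = 139);


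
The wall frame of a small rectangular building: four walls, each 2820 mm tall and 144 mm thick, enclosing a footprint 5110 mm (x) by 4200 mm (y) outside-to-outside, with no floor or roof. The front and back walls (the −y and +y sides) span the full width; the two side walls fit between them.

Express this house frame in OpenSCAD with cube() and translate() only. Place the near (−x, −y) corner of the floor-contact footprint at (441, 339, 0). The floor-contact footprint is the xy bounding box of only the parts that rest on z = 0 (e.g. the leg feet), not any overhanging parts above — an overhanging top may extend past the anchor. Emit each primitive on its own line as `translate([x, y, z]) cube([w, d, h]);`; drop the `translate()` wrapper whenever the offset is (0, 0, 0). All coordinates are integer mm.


translate([441, 339, 0]) cube([5110, 144, 2820]);
translate([441, 4395, 0]) cube([5110, 144, 2820]);
translate([441, 483, 0]) cube([144, 3912, 2820]);
translate([5407, 483, 0]) cube([144, 3912, 2820]);


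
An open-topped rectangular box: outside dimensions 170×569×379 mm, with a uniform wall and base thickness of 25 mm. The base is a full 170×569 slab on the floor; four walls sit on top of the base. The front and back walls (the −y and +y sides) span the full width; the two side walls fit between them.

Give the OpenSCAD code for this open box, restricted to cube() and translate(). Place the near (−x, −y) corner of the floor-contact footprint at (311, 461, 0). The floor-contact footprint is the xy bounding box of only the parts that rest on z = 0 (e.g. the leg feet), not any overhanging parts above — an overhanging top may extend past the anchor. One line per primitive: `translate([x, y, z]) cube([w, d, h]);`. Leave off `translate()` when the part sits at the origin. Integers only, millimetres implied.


translate([311, 461, 0]) cube([170, 569, 25]);
translate([311, 461, 25]) cube([170, 25, 354]);
translate([311, 1005, 25]) cube([170, 25, 354]);
translate([311, 486, 25]) cube([25, 519, 354]);
translate([456, 486, 25]) cube([25, 519, 354]);


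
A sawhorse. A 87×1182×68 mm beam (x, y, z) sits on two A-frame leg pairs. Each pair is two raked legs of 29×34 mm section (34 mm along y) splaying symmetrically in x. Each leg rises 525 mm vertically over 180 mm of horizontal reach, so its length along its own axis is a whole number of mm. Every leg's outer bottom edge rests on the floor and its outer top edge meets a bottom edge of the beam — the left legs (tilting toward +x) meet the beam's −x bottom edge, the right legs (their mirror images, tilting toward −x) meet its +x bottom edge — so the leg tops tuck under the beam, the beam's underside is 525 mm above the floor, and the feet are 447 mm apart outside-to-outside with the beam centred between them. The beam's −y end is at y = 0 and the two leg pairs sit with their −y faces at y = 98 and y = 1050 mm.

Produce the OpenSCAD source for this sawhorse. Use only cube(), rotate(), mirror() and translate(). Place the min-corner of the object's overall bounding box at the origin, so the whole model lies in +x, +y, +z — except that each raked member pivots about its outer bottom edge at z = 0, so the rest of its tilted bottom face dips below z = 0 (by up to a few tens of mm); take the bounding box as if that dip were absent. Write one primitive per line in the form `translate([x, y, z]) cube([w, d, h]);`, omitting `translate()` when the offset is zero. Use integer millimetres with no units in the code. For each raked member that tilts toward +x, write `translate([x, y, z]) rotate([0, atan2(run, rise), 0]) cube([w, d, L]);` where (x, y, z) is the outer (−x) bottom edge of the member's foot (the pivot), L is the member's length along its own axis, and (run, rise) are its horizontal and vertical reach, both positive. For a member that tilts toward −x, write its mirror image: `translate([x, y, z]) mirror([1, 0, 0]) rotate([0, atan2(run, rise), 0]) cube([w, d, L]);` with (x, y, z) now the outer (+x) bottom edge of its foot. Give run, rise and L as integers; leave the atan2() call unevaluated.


// leg length = √(180² + 525²) = 555
// right-leg outer foot x = 2·180 + 87 = 447
// beam min-corner = (180, 0, 525)
translate([180, 0, 525]) cube([87, 1182, 68]);
translate([0, 98, 0]) rotate([0, atan2(180, 525), 0]) cube([29, 34, 555]);
translate([447, 98, 0]) mirror([1, 0, 0]) rotate([0, atan2(180, 525), 0]) cube([29, 34, 555]);
translate([0, 1050, 0]) rotate([0, atan2(180, 525), 0]) cube([29, 34, 555]);
translate([447, 1050, 0]) mirror([1, 0, 0]) rotate([0, atan2(180, 525), 0]) cube([29, 34, 555]);


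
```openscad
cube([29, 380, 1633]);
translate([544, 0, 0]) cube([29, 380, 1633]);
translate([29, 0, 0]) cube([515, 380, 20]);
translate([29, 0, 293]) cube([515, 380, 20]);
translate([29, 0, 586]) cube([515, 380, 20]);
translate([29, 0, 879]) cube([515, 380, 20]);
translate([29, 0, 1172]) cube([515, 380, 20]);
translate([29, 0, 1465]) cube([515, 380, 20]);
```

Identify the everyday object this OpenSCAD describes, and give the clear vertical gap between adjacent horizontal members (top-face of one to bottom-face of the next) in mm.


A bookshelf. The clear shelf gap is 273 mm.

Two tall side panels with 6 horizontal boards between them — a bookshelf. The first two shelf undersides are at z = 0 and z = 293; with shelf thickness 20, the clear gap is 293 − 0 − 20 = 273 mm.


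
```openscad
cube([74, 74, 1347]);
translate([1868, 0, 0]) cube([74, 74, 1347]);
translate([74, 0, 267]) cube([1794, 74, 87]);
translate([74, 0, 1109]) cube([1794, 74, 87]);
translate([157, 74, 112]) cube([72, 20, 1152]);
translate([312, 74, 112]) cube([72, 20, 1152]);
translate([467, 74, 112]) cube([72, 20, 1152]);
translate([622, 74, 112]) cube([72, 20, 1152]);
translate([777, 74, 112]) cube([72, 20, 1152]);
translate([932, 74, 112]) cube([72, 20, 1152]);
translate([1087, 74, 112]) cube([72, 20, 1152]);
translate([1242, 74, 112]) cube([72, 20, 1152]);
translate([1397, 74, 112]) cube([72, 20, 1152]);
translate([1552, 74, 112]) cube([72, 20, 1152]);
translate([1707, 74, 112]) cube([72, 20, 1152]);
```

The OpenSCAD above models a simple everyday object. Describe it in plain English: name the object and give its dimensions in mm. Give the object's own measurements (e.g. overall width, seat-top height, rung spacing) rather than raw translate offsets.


A fence section. Two 74×74 mm posts, 1347 mm tall, stand on the floor with a clear span of 1794 mm between their inner faces. Two horizontal rails of 74×87 mm section span the gap between the posts with their undersides at z = 267 mm and z = 1109 mm, flush with the posts' −y face. 11 pickets, each 72 mm wide, 20 mm thick and 1152 mm tall, are fixed to the +y face of the rails with their bottoms at z = 112 mm, spaced across the span with a 83 mm gap after the −x post and between neighbouring pickets, with 89 mm left before the +x post.


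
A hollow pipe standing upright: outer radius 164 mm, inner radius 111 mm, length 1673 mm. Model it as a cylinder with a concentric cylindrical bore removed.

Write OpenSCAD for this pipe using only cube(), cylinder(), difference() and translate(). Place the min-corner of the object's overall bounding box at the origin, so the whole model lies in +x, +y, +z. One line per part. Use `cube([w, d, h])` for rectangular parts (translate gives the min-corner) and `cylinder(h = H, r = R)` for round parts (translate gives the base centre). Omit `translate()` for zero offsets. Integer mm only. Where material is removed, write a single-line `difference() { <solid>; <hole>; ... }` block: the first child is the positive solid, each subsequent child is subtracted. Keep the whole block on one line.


difference() { translate([164, 164, 0]) cylinder(h = 1673, r = 164); translate([164, 164, 0]) cylinder(h = 1673, r = 111); }


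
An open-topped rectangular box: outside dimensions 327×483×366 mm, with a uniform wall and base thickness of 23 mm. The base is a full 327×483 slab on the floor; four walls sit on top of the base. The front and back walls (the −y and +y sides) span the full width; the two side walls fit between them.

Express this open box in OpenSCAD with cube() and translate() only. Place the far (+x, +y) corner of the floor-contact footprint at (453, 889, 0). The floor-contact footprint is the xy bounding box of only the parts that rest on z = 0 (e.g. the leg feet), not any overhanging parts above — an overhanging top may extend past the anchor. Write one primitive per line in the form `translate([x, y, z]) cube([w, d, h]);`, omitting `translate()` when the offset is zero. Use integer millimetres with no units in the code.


translate([126, 406, 0]) cube([327, 483, 23]);
translate([126, 406, 23]) cube([327, 23, 343]);
translate([126, 866, 23]) cube([327, 23, 343]);
translate([126, 429, 23]) cube([23, 437, 343]);
translate([430, 429, 23]) cube([23, 437, 343]);
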